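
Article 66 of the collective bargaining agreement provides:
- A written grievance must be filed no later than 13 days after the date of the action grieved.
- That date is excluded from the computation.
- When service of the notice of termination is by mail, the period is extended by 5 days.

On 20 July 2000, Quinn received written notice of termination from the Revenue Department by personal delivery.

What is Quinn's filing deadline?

August 2, 2000

13 days after 20 July 2000 is August 2, 2000.
Service was not by mail, so no mail extension applies.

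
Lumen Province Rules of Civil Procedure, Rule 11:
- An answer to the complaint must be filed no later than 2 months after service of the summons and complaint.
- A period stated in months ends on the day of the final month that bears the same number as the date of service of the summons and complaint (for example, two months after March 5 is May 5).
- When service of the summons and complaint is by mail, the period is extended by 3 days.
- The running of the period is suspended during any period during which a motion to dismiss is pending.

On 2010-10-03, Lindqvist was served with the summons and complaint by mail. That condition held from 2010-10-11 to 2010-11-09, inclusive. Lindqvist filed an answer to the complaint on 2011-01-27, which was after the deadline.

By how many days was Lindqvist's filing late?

2 months after 2010-10-03 is December 3, 2010.
Service was by mail, adding 3 days: December 3, 2010 + 3 days = December 6, 2010.
From October 11, 2010 through November 9, 2010 inclusive is 30 days; tolling adds 30 days: December 6, 2010 + 30 days = January 5, 2011.
The deadline is January 5, 2011; from January 5, 2011 to January 27, 2011 is 22 days.

22 days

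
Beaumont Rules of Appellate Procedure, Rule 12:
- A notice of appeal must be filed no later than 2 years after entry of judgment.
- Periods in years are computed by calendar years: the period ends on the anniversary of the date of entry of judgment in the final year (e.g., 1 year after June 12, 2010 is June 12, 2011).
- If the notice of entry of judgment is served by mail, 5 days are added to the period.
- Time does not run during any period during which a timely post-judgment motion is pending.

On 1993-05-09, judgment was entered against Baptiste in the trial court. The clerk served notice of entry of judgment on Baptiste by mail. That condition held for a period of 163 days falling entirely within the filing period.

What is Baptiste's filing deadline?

October 24, 1995

2 years after 1993-05-09 is May 9, 1995.
Service was by mail, adding 5 days: May 9, 1995 + 5 days = May 14, 1995.
Tolling adds 163 days: May 14, 1995 + 163 days = October 24, 1995.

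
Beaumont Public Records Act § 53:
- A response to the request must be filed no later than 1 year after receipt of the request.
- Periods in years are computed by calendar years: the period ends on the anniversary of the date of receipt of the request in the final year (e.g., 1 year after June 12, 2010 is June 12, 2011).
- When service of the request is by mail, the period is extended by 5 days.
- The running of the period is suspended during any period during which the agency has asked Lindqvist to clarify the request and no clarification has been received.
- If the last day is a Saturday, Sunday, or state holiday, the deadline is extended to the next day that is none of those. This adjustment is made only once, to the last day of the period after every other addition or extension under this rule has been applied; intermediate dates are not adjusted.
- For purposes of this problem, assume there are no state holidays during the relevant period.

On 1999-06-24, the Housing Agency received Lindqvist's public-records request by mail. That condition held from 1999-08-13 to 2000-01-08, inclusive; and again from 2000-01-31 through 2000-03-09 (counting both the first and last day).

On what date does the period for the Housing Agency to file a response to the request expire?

January 3, 2001

1 year after 1999-06-24 is June 24, 2000.
Service was by mail, adding 5 days: June 24, 2000 + 5 days = June 29, 2000.
From August 13, 1999 through January 8, 2000 inclusive is 149 days; tolling adds 149 days: June 29, 2000 + 149 days = November 25, 2000.
From January 31, 2000 through March 9, 2000 inclusive is 39 days; tolling adds 39 days: November 25, 2000 + 39 days = January 3, 2001.
January 3, 2001 is a Wednesday and not a state holiday, so no extension applies.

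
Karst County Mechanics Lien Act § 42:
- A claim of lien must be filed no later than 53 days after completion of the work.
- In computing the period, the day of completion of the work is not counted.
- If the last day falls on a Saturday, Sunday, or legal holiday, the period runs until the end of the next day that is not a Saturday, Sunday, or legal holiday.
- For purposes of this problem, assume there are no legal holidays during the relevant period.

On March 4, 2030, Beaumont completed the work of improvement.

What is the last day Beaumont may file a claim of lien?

53 days after March 4, 2030 is April 26, 2030.
April 26, 2030 is a Friday and not a legal holiday, so no extension applies.

April 26, 2030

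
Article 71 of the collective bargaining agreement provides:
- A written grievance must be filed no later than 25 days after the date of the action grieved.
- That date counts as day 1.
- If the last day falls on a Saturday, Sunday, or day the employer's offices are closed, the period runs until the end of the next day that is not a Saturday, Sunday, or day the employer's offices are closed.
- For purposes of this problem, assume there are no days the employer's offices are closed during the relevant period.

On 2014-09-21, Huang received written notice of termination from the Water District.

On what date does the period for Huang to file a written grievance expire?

October 15, 2014

Counting 2014-09-21 as day 1, day 25 is October 15, 2014.
October 15, 2014 is a Wednesday and not a day the employer's offices are closed, so no extension applies.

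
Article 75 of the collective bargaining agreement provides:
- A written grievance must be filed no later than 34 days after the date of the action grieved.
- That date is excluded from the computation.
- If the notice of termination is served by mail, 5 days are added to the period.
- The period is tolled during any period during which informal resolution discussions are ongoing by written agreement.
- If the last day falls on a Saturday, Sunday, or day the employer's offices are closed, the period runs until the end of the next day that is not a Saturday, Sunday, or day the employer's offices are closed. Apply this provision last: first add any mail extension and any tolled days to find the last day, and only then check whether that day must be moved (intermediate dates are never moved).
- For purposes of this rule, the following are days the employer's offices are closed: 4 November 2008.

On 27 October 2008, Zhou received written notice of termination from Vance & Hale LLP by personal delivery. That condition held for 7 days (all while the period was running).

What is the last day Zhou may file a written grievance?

December 8, 2008

34 days after 27 October 2008 is November 30, 2008.
Service was not by mail, so no mail extension applies.
Tolling adds 7 days: November 30, 2008 + 7 days = December 7, 2008.
December 7, 2008 is Sunday. The next qualifying day is December 8, 2008.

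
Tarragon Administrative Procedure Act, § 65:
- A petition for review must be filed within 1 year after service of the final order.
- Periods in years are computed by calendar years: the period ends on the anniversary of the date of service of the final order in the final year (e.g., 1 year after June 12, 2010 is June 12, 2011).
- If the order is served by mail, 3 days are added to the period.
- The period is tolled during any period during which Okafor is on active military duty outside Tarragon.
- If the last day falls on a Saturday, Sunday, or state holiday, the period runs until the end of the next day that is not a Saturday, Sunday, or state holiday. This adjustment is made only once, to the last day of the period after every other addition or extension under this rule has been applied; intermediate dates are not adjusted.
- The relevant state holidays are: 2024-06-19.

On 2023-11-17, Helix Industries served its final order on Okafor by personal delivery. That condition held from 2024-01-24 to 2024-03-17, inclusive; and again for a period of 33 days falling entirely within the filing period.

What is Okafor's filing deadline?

February 12, 2025

1 year after 2023-11-17 is November 17, 2024.
Service was not by mail, so no mail extension applies.
From January 24, 2024 through March 17, 2024 inclusive is 54 days; tolling adds 54 days: November 17, 2024 + 54 days = January 10, 2025.
Tolling adds 33 days: January 10, 2025 + 33 days = February 12, 2025.
February 12, 2025 is a Wednesday and not a state holiday, so no extension applies.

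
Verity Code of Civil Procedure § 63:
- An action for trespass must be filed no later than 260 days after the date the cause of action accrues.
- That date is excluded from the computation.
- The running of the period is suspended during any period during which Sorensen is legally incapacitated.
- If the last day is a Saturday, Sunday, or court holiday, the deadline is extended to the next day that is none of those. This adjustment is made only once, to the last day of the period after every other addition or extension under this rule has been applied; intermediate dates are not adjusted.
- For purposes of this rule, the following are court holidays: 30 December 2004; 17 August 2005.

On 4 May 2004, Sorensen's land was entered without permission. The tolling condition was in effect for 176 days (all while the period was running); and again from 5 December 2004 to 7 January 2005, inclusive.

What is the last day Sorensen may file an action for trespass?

August 18, 2005

260 days after 4 May 2004 is January 19, 2005.
Tolling adds 176 days: January 19, 2005 + 176 days = July 14, 2005.
From December 5, 2004 through January 7, 2005 inclusive is 34 days; tolling adds 34 days: July 14, 2005 + 34 days = August 17, 2005.
August 17, 2005 is a listed holiday. The next qualifying day is August 18, 2005.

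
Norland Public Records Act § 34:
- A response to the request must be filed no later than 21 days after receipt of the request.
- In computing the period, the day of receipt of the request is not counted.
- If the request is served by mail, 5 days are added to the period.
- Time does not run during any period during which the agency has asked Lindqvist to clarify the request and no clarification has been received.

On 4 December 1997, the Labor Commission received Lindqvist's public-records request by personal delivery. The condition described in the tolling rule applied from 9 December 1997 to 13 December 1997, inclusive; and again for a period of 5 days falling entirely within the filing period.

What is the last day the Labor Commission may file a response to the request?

January 4, 1998

21 days after 4 December 1997 is December 25, 1997.
Service was not by mail, so no mail extension applies.
From December 9, 1997 through December 13, 1997 inclusive is 5 days; tolling adds 5 days: December 25, 1997 + 5 days = December 30, 1997.
Tolling adds 5 days: December 30, 1997 + 5 days = January 4, 1998.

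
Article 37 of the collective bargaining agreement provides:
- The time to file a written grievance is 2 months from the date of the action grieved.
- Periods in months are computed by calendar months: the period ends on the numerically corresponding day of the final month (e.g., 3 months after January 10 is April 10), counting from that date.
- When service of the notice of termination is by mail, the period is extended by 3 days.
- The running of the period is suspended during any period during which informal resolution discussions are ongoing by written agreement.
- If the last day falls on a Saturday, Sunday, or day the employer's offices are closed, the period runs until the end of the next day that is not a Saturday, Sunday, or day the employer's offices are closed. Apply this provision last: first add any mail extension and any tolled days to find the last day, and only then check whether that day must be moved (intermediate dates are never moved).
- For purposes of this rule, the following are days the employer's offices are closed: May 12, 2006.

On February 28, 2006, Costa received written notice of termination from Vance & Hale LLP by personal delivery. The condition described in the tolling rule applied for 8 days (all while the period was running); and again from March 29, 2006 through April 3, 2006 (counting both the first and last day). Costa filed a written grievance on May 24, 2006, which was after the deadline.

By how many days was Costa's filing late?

9 days

2 months after February 28, 2006 is April 28, 2006.
Service was not by mail, so no mail extension applies.
Tolling adds 8 days: April 28, 2006 + 8 days = May 6, 2006.
From March 29, 2006 through April 3, 2006 inclusive is 6 days; tolling adds 6 days: May 6, 2006 + 6 days = May 12, 2006.
May 12, 2006 is a listed holiday; May 13, 2006 is Saturday; May 14, 2006 is Sunday. The next qualifying day is May 15, 2006.
The deadline is May 15, 2006; from May 15, 2006 to May 24, 2006 is 9 days.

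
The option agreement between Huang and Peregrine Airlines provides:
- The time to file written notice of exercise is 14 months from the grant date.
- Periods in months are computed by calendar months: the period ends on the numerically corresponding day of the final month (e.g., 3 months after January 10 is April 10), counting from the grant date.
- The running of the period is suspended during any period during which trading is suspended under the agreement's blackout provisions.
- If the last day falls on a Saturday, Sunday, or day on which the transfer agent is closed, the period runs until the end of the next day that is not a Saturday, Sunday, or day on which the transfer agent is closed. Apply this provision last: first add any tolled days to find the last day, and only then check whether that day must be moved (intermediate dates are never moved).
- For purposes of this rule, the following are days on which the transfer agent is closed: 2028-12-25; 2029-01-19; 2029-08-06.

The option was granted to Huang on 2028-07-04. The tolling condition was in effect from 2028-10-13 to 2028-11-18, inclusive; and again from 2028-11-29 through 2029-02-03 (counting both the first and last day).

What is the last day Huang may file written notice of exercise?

December 17, 2029

14 months after 2028-07-04 is September 4, 2029.
From October 13, 2028 through November 18, 2028 inclusive is 37 days; tolling adds 37 days: September 4, 2029 + 37 days = October 11, 2029.
From November 29, 2028 through February 3, 2029 inclusive is 67 days; tolling adds 67 days: October 11, 2029 + 67 days = December 17, 2029.
December 17, 2029 is a Monday and not a day on which the transfer agent is closed, so no extension applies.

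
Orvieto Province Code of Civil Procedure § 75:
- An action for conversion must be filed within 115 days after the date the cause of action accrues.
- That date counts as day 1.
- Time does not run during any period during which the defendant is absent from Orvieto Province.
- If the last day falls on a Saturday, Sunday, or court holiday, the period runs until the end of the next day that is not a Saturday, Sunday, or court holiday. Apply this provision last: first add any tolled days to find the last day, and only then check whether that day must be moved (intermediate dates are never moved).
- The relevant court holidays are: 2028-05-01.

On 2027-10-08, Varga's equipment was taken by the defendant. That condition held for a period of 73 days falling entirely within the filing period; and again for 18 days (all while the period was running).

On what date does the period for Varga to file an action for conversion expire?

May 2, 2028

Counting 2027-10-08 as day 1, day 115 is January 30, 2028.
Tolling adds 73 days: January 30, 2028 + 73 days = April 12, 2028.
Tolling adds 18 days: April 12, 2028 + 18 days = April 30, 2028.
April 30, 2028 is Sunday; May 1, 2028 is a listed holiday. The next qualifying day is May 2, 2028.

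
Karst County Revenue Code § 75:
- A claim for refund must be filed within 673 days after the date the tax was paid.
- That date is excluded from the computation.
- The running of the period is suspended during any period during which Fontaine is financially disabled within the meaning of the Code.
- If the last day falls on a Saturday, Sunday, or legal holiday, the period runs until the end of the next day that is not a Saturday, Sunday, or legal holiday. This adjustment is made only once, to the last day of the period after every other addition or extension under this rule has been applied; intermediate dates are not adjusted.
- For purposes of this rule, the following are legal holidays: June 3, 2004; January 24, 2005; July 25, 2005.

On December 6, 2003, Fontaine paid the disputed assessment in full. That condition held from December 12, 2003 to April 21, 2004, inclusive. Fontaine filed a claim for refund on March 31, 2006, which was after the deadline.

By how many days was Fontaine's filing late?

39 days

673 days after December 6, 2003 is October 9, 2005.
From December 12, 2003 through April 21, 2004 inclusive is 132 days; tolling adds 132 days: October 9, 2005 + 132 days = February 18, 2006.
February 18, 2006 is Saturday; February 19, 2006 is Sunday. The next qualifying day is February 20, 2006.
The deadline is February 20, 2006; from February 20, 2006 to March 31, 2006 is 39 days.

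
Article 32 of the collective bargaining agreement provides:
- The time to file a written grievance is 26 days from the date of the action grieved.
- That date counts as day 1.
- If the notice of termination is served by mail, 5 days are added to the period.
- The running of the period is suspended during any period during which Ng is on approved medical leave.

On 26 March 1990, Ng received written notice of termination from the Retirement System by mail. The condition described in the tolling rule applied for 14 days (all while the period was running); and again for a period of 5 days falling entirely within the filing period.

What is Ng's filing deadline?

Counting 26 March 1990 as day 1, day 26 is April 20, 1990.
Service was by mail, adding 5 days: April 20, 1990 + 5 days = April 25, 1990.
Tolling adds 14 days: April 25, 1990 + 14 days = May 9, 1990.
Tolling adds 5 days: May 9, 1990 + 5 days = May 14, 1990.

May 14, 1990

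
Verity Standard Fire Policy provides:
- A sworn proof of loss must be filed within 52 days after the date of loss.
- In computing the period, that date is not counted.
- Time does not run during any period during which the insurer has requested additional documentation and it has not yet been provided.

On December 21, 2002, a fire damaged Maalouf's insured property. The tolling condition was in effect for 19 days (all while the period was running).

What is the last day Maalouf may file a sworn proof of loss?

March 2, 2003

52 days after December 21, 2002 is February 11, 2003.
Tolling adds 19 days: February 11, 2003 + 19 days = March 2, 2003.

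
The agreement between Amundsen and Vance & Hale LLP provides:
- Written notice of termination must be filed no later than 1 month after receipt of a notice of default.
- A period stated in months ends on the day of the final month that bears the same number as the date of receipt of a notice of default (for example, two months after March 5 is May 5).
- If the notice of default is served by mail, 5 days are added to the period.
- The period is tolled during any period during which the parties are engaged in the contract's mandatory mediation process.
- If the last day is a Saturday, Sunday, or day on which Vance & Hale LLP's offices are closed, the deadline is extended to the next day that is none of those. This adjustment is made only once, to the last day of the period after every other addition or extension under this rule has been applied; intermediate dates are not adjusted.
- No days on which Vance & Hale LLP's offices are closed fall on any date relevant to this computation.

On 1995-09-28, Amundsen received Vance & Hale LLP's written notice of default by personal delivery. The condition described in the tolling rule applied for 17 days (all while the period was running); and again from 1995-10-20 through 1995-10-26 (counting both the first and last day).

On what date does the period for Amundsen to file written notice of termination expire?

1 month after 1995-09-28 is October 28, 1995.
Service was not by mail, so no mail extension applies.
Tolling adds 17 days: October 28, 1995 + 17 days = November 14, 1995.
From October 20, 1995 through October 26, 1995 inclusive is 7 days; tolling adds 7 days: November 14, 1995 + 7 days = November 21, 1995.
November 21, 1995 is a Tuesday and not a day on which Vance & Hale LLP's offices are closed, so no extension applies.

November 21, 1995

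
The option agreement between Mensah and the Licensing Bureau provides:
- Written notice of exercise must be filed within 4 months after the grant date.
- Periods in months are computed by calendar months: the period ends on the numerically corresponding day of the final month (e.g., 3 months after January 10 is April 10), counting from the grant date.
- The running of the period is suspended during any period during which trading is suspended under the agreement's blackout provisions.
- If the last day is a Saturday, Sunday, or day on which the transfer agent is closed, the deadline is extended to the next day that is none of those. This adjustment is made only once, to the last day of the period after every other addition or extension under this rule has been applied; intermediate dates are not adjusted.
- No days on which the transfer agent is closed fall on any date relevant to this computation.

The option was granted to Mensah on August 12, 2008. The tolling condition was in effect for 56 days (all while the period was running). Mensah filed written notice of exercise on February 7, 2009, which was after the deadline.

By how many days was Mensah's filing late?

4 months after August 12, 2008 is December 12, 2008.
Tolling adds 56 days: December 12, 2008 + 56 days = February 6, 2009.
February 6, 2009 is a Friday and not a day on which the transfer agent is closed, so no extension applies.
The deadline is February 6, 2009; from February 6, 2009 to February 7, 2009 is 1 days.

1 day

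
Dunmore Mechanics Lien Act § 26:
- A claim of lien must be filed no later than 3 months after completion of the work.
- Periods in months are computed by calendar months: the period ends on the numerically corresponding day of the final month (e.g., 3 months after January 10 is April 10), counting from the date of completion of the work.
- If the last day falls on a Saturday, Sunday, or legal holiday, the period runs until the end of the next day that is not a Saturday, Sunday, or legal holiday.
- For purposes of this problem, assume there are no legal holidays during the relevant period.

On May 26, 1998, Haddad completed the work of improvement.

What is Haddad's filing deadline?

August 26, 1998

3 months after May 26, 1998 is August 26, 1998.
August 26, 1998 is a Wednesday and not a legal holiday, so no extension applies.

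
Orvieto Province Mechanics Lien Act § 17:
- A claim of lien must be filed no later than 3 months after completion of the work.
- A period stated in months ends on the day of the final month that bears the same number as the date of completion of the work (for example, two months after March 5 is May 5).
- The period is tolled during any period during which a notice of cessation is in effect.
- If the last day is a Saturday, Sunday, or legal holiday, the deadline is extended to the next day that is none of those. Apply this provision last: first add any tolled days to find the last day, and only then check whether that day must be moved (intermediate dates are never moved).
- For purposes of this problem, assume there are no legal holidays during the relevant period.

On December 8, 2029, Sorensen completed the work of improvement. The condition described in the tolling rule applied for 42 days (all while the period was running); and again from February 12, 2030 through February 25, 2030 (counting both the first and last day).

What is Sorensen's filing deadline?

May 3, 2030

3 months after December 8, 2029 is March 8, 2030.
Tolling adds 42 days: March 8, 2030 + 42 days = April 19, 2030.
From February 12, 2030 through February 25, 2030 inclusive is 14 days; tolling adds 14 days: April 19, 2030 + 14 days = May 3, 2030.
May 3, 2030 is a Friday and not a legal holiday, so no extension applies.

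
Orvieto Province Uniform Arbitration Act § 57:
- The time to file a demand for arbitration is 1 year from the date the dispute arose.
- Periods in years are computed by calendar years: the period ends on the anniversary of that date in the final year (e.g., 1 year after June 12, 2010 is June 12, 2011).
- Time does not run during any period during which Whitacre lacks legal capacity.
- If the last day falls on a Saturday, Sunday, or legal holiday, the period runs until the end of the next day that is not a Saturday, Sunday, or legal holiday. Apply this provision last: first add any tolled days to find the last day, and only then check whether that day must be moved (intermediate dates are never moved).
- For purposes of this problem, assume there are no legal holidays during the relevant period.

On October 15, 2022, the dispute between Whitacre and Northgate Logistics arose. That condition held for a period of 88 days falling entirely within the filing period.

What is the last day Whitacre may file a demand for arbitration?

1 year after October 15, 2022 is October 15, 2023.
Tolling adds 88 days: October 15, 2023 + 88 days = January 11, 2024.
January 11, 2024 is a Thursday and not a legal holiday, so no extension applies.

January 11, 2024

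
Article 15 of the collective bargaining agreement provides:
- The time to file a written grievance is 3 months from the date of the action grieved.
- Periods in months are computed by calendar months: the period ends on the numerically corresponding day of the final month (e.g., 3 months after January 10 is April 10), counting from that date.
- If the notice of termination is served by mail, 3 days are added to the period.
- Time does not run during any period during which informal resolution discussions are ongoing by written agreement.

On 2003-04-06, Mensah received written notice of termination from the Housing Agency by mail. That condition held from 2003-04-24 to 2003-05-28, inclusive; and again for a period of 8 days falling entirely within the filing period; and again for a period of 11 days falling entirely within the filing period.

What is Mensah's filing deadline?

3 months after 2003-04-06 is July 6, 2003.
Service was by mail, adding 3 days: July 6, 2003 + 3 days = July 9, 2003.
From April 24, 2003 through May 28, 2003 inclusive is 35 days; tolling adds 35 days: July 9, 2003 + 35 days = August 13, 2003.
Tolling adds 8 days: August 13, 2003 + 8 days = August 21, 2003.
Tolling adds 11 days: August 21, 2003 + 11 days = September 1, 2003.

September 1, 2003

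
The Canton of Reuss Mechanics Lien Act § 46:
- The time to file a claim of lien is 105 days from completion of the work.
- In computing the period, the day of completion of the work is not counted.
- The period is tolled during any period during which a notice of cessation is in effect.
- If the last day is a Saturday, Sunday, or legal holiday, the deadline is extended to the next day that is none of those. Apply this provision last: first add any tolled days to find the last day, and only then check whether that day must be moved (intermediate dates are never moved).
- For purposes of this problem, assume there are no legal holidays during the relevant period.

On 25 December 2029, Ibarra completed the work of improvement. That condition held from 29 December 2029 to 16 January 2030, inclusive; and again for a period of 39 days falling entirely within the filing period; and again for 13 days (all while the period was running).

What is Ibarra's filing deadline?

105 days after 25 December 2029 is April 9, 2030.
From December 29, 2029 through January 16, 2030 inclusive is 19 days; tolling adds 19 days: April 9, 2030 + 19 days = April 28, 2030.
Tolling adds 39 days: April 28, 2030 + 39 days = June 6, 2030.
Tolling adds 13 days: June 6, 2030 + 13 days = June 19, 2030.
June 19, 2030 is a Wednesday and not a legal holiday, so no extension applies.

June 19, 2030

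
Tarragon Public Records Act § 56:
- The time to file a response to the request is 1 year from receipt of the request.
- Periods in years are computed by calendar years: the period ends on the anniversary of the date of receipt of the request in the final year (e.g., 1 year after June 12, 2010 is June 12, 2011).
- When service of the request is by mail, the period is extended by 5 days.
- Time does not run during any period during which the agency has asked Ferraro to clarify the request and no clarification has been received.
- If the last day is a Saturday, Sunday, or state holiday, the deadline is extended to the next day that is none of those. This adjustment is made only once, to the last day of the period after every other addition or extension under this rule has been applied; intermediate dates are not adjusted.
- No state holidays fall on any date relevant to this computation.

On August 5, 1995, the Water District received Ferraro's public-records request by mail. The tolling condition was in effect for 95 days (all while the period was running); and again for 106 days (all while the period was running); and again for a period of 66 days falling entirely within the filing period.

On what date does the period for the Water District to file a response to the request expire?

1 year after August 5, 1995 is August 5, 1996.
Service was by mail, adding 5 days: August 5, 1996 + 5 days = August 10, 1996.
Tolling adds 95 days: August 10, 1996 + 95 days = November 13, 1996.
Tolling adds 106 days: November 13, 1996 + 106 days = February 27, 1997.
Tolling adds 66 days: February 27, 1997 + 66 days = May 4, 1997.
May 4, 1997 is Sunday. The next qualifying day is May 5, 1997.

May 5, 1997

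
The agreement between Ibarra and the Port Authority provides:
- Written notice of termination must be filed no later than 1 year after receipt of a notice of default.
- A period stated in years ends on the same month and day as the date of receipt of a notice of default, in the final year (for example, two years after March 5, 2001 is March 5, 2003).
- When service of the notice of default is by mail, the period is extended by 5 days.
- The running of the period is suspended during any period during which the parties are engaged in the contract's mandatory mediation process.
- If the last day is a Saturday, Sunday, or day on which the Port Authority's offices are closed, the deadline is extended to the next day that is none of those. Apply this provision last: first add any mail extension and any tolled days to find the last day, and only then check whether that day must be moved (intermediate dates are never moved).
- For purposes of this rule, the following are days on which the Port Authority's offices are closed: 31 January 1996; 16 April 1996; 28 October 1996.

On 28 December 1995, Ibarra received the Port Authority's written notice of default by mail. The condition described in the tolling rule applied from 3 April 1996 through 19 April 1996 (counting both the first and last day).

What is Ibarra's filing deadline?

1 year after 28 December 1995 is December 28, 1996.
Service was by mail, adding 5 days: December 28, 1996 + 5 days = January 2, 1997.
From April 3, 1996 through April 19, 1996 inclusive is 17 days; tolling adds 17 days: January 2, 1997 + 17 days = January 19, 1997.
January 19, 1997 is Sunday. The next qualifying day is January 20, 1997.

January 20, 1997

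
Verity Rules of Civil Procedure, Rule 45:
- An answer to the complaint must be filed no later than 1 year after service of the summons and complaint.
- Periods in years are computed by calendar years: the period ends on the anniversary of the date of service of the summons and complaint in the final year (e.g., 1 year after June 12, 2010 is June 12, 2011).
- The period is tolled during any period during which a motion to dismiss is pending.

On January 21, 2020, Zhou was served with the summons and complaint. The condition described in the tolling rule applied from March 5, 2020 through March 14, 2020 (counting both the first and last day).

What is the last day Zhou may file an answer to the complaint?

1 year after January 21, 2020 is January 21, 2021.
From March 5, 2020 through March 14, 2020 inclusive is 10 days; tolling adds 10 days: January 21, 2021 + 10 days = January 31, 2021.

January 31, 2021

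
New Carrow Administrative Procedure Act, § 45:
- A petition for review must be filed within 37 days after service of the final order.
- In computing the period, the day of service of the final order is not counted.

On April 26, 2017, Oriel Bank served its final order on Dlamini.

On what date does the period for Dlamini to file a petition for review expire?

June 2, 2017

37 days after April 26, 2017 is June 2, 2017.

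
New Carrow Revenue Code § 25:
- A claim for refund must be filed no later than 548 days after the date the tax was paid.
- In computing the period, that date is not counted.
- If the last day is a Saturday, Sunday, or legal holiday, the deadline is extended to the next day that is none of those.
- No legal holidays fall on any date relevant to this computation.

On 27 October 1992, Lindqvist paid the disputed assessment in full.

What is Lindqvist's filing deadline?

April 28, 1994

548 days after 27 October 1992 is April 28, 1994.
April 28, 1994 is a Thursday and not a legal holiday, so no extension applies.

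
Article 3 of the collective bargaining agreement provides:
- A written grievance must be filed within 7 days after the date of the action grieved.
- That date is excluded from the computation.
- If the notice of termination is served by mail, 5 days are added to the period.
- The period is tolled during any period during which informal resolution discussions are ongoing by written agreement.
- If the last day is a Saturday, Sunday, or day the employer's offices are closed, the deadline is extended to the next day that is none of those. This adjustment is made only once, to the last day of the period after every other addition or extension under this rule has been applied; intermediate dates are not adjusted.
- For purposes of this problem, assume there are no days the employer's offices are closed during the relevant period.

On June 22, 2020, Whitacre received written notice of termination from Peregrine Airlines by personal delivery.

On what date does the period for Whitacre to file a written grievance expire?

7 days after June 22, 2020 is June 29, 2020.
Service was not by mail, so no mail extension applies.
June 29, 2020 is a Monday and not a day the employer's offices are closed, so no extension applies.

June 29, 2020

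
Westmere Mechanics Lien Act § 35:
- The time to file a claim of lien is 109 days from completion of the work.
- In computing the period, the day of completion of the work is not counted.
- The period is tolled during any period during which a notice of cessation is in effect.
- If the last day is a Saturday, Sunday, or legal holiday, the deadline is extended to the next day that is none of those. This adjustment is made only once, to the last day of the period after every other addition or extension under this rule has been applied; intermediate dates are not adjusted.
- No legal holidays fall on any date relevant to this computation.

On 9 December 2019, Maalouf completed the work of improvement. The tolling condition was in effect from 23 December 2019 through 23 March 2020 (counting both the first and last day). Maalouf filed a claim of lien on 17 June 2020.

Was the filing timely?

109 days after 9 December 2019 is March 27, 2020.
From December 23, 2019 through March 23, 2020 inclusive is 92 days; tolling adds 92 days: March 27, 2020 + 92 days = June 27, 2020.
June 27, 2020 is Saturday; June 28, 2020 is Sunday. The next qualifying day is June 29, 2020.
The deadline is June 29, 2020; the filing on June 17, 2020 is on or before that date.

Yes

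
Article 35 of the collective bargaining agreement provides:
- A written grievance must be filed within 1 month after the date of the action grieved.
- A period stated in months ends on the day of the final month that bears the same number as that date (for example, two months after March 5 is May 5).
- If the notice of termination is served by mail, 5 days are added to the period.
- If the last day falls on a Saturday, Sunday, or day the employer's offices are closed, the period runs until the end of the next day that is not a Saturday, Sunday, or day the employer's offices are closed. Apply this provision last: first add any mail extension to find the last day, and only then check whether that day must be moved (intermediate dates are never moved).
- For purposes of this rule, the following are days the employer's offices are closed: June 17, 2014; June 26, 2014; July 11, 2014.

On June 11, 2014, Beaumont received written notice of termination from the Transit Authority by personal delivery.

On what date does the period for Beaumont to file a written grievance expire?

1 month after June 11, 2014 is July 11, 2014.
Service was not by mail, so no mail extension applies.
July 11, 2014 is a listed holiday; July 12, 2014 is Saturday; July 13, 2014 is Sunday. The next qualifying day is July 14, 2014.

July 14, 2014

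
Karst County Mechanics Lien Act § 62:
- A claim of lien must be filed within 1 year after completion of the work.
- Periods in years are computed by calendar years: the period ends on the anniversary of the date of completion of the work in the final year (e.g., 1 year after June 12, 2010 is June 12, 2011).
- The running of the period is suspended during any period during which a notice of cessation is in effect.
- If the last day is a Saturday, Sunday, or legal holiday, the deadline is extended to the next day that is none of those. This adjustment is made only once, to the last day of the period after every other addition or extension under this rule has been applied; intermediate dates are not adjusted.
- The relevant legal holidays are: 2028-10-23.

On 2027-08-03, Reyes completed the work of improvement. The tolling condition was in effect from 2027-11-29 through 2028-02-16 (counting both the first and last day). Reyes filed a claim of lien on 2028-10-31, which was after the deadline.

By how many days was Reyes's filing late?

7 days

1 year after 2027-08-03 is August 3, 2028.
From November 29, 2027 through February 16, 2028 inclusive is 80 days; tolling adds 80 days: August 3, 2028 + 80 days = October 22, 2028.
October 22, 2028 is Sunday; October 23, 2028 is a listed holiday. The next qualifying day is October 24, 2028.
The deadline is October 24, 2028; from October 24, 2028 to October 31, 2028 is 7 days.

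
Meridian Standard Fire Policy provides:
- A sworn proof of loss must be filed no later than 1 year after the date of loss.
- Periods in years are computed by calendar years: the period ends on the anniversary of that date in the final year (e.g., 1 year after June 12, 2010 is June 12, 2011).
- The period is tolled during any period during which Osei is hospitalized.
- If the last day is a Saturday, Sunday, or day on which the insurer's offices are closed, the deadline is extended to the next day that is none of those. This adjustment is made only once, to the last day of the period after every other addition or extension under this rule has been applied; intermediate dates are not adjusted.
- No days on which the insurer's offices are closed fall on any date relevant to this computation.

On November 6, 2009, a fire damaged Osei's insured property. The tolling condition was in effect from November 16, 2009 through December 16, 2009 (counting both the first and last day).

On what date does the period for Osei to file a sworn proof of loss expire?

1 year after November 6, 2009 is November 6, 2010.
From November 16, 2009 through December 16, 2009 inclusive is 31 days; tolling adds 31 days: November 6, 2010 + 31 days = December 7, 2010.
December 7, 2010 is a Tuesday and not a day on which the insurer's offices are closed, so no extension applies.

December 7, 2010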